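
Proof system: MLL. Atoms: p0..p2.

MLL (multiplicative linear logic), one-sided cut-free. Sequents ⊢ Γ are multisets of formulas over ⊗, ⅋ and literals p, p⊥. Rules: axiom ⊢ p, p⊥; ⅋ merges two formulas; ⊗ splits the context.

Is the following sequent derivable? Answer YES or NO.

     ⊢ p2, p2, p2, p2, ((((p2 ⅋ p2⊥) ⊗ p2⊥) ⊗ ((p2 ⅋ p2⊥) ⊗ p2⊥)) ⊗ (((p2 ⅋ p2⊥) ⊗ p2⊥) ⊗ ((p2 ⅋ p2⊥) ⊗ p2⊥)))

Derivation (root first):
[⊗]  ⊢ p2, p2, p2, p2, ((((p2 ⅋ p2⊥) ⊗ p2⊥) ⊗ ((p2 ⅋ p2⊥) ⊗ p2⊥)) ⊗ (((p2 ⅋ p2⊥) ⊗ p2⊥) ⊗ ((p2 ⅋ p2⊥) ⊗ p2⊥)))
  [⊗]  ⊢ p2, p2, (((p2 ⅋ p2⊥) ⊗ p2⊥) ⊗ ((p2 ⅋ p2⊥) ⊗ p2⊥))
    [⊗]  ⊢ p2, ((p2 ⅋ p2⊥) ⊗ p2⊥)
      [⅋]  ⊢ (p2 ⅋ p2⊥)
        [Ax]  ⊢ p2, p2⊥
      [Ax]  ⊢ p2, p2⊥
    [⊗]  ⊢ p2, ((p2 ⅋ p2⊥) ⊗ p2⊥)
      [⅋]  ⊢ (p2 ⅋ p2⊥)
        [Ax]  ⊢ p2, p2⊥
      [Ax]  ⊢ p2, p2⊥
  [⊗]  ⊢ p2, p2, (((p2 ⅋ p2⊥) ⊗ p2⊥) ⊗ ((p2 ⅋ p2⊥) ⊗ p2⊥))
    [⊗]  ⊢ p2, ((p2 ⅋ p2⊥) ⊗ p2⊥)
      [⅋]  ⊢ (p2 ⅋ p2⊥)
        [Ax]  ⊢ p2, p2⊥
      [Ax]  ⊢ p2, p2⊥
    [⊗]  ⊢ p2, ((p2 ⅋ p2⊥) ⊗ p2⊥)
      [⅋]  ⊢ (p2 ⅋ p2⊥)
        [Ax]  ⊢ p2, p2⊥
      [Ax]  ⊢ p2, p2⊥

Result: YES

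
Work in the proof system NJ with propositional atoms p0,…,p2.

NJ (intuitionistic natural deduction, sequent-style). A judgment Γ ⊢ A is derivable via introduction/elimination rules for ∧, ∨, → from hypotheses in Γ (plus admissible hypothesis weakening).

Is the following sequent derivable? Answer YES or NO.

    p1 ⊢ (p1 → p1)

Proof tree:
[Wk] p1 ⊢ (p1 → p1)
  [→I]  ⊢ (p1 → p1)
    [Ax] p1 ⊢ p1

Result: YES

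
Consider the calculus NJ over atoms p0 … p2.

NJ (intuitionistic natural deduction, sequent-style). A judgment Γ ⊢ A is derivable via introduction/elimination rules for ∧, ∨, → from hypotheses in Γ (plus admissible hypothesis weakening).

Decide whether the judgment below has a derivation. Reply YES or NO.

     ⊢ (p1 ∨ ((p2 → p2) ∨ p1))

Derivation trace:
[∨I₂]  ⊢ (p1 ∨ ((p2 → p2) ∨ p1))
  [∨I₁]  ⊢ ((p2 → p2) ∨ p1)
    [→I]  ⊢ (p2 → p2)
      [Ax] p2 ⊢ p2

Result: YES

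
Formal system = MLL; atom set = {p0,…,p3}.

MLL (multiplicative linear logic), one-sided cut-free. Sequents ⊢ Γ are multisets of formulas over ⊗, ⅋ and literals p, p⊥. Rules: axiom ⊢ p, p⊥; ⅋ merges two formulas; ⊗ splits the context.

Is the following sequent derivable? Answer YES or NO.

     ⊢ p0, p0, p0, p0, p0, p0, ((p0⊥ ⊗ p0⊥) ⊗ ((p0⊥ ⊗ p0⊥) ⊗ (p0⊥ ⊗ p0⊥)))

Derivation trace:
[⊗]  ⊢ p0, p0, p0, p0, p0, p0, ((p0⊥ ⊗ p0⊥) ⊗ ((p0⊥ ⊗ p0⊥) ⊗ (p0⊥ ⊗ p0⊥)))
  [⊗]  ⊢ p0, p0, (p0⊥ ⊗ p0⊥)
    [Ax]  ⊢ p0, p0⊥
    [Ax]  ⊢ p0, p0⊥
  [⊗]  ⊢ p0, p0, p0, p0, ((p0⊥ ⊗ p0⊥) ⊗ (p0⊥ ⊗ p0⊥))
    [⊗]  ⊢ p0, p0, (p0⊥ ⊗ p0⊥)
      [Ax]  ⊢ p0, p0⊥
      [Ax]  ⊢ p0, p0⊥
    [⊗]  ⊢ p0, p0, (p0⊥ ⊗ p0⊥)
      [Ax]  ⊢ p0, p0⊥
      [Ax]  ⊢ p0, p0⊥

Result: YES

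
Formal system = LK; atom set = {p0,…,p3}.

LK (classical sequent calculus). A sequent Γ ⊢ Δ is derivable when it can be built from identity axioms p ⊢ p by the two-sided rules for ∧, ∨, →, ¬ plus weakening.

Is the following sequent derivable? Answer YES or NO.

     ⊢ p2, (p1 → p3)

Truth-table refutation:
  v=0000: Γ:[] Δ:[p2=F, (p1 → p3)=T] refutes=False
  v=0001: Γ:[] Δ:[p2=F, (p1 → p3)=T] refutes=False
  v=0010: Γ:[] Δ:[p2=T, (p1 → p3)=T] refutes=False
  v=0011: Γ:[] Δ:[p2=T, (p1 → p3)=T] refutes=False
  v=0100: Γ:[] Δ:[p2=F, (p1 → p3)=F] refutes=True  ← countermodel

Result: NO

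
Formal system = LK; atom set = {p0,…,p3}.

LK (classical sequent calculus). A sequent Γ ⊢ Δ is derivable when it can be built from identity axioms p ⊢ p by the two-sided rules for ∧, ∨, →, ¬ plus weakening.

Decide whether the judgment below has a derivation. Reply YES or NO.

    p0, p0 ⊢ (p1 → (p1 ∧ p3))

Search for a countermodel by truth-table:
  v=0000: Γ:[p0=F, p0=F] Δ:[(p1 → (p1 ∧ p3))=T] refutes=False
  v=0001: Γ:[p0=F, p0=F] Δ:[(p1 → (p1 ∧ p3))=T] refutes=False
  v=0010: Γ:[p0=F, p0=F] Δ:[(p1 → (p1 ∧ p3))=T] refutes=False
  v=0011: Γ:[p0=F, p0=F] Δ:[(p1 → (p1 ∧ p3))=T] refutes=False
  v=0100: Γ:[p0=F, p0=F] Δ:[(p1 → (p1 ∧ p3))=F] refutes=False
  v=0101: Γ:[p0=F, p0=F] Δ:[(p1 → (p1 ∧ p3))=T] refutes=False
  v=0110: Γ:[p0=F, p0=F] Δ:[(p1 → (p1 ∧ p3))=F] refutes=False
  v=0111: Γ:[p0=F, p0=F] Δ:[(p1 → (p1 ∧ p3))=T] refutes=False
  v=1000: Γ:[p0=T, p0=T] Δ:[(p1 → (p1 ∧ p3))=T] refutes=False
  v=1001: Γ:[p0=T, p0=T] Δ:[(p1 → (p1 ∧ p3))=T] refutes=False
  v=1010: Γ:[p0=T, p0=T] Δ:[(p1 → (p1 ∧ p3))=T] refutes=False
  v=1011: Γ:[p0=T, p0=T] Δ:[(p1 → (p1 ∧ p3))=T] refutes=False
  v=1100: Γ:[p0=T, p0=T] Δ:[(p1 → (p1 ∧ p3))=F] refutes=True  ← countermodel

Result: NO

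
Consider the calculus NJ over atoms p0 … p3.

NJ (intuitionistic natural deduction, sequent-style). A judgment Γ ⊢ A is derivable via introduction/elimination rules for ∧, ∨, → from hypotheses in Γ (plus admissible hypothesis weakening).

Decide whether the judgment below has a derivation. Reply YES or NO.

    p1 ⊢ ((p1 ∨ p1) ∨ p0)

Derivation (root first):
[∨I₁] p1 ⊢ ((p1 ∨ p1) ∨ p0)
  [∨I₁] p1 ⊢ (p1 ∨ p1)
    [Ax] p1 ⊢ p1

Result: YES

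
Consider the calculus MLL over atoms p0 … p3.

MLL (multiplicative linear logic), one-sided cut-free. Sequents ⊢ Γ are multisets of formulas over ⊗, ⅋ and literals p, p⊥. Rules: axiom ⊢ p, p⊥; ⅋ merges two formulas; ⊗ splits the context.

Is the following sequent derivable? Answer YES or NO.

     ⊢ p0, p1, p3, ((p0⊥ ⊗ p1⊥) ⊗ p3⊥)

Derivation (root first):
[⊗]  ⊢ p0, p1, p3, ((p0⊥ ⊗ p1⊥) ⊗ p3⊥)
  [⊗]  ⊢ p0, p1, (p0⊥ ⊗ p1⊥)
    [Ax]  ⊢ p0, p0⊥
    [Ax]  ⊢ p1, p1⊥
  [Ax]  ⊢ p3, p3⊥

Result: YES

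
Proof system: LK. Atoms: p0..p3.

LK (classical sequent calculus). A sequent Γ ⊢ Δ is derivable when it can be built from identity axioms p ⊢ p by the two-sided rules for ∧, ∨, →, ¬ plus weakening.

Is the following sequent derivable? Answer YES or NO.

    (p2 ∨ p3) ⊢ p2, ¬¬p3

Derivation (root first):
[¬R] (p2 ∨ p3) ⊢ p2, ¬¬p3
  [¬L] (p2 ∨ p3), ¬p3 ⊢ p2
    [∨L] (p2 ∨ p3) ⊢ p2, p3
      [Ax] p2 ⊢ p2
      [Ax] p3 ⊢ p3

Result: YES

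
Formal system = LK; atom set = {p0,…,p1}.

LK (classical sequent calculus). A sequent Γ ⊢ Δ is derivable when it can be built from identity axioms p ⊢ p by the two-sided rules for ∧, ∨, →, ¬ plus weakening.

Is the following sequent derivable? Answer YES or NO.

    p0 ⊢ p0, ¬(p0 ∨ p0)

Derivation (root first):
[WL] p0 ⊢ p0, ¬(p0 ∨ p0)
  [¬R]  ⊢ p0, ¬(p0 ∨ p0)
    [∨L] (p0 ∨ p0) ⊢ p0
      [Ax] p0 ⊢ p0
      [Ax] p0 ⊢ p0

Result: YES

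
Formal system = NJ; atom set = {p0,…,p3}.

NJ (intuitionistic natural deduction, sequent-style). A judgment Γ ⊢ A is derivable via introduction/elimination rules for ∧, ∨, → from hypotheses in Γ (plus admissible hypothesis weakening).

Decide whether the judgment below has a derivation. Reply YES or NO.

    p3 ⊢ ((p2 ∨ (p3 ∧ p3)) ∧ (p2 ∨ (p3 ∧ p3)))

Proof tree:
[∧I] p3 ⊢ ((p2 ∨ (p3 ∧ p3)) ∧ (p2 ∨ (p3 ∧ p3)))
  [∨I₂] p3 ⊢ (p2 ∨ (p3 ∧ p3))
    [∧I] p3 ⊢ (p3 ∧ p3)
      [Ax] p3 ⊢ p3
      [Ax] p3 ⊢ p3
  [∨I₂] p3 ⊢ (p2 ∨ (p3 ∧ p3))
    [∧I] p3 ⊢ (p3 ∧ p3)
      [Ax] p3 ⊢ p3
      [Ax] p3 ⊢ p3

Result: YES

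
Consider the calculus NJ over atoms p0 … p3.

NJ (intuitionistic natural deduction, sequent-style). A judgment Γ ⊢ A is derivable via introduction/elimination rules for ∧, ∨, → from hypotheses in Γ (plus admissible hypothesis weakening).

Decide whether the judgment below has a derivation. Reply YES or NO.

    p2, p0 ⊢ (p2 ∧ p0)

Derivation trace:
[→E] p2, p0 ⊢ (p2 ∧ p0)
  [→I] p0 ⊢ (p2 → (p2 ∧ p0))
    [∧I] p2, p0 ⊢ (p2 ∧ p0)
      [Ax] p2 ⊢ p2
      [Ax] p0 ⊢ p0
  [Ax] p2 ⊢ p2

Result: YES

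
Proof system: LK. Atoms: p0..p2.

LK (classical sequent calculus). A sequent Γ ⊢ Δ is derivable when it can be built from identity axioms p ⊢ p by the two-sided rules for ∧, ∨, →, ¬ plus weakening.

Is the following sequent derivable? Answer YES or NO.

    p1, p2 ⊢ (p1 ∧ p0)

Search for a countermodel by truth-table:
  v=000: Γ:[p1=F, p2=F] Δ:[(p1 ∧ p0)=F] refutes=False
  v=001: Γ:[p1=F, p2=T] Δ:[(p1 ∧ p0)=F] refutes=False
  v=010: Γ:[p1=T, p2=F] Δ:[(p1 ∧ p0)=F] refutes=False
  v=011: Γ:[p1=T, p2=T] Δ:[(p1 ∧ p0)=F] refutes=True  ← countermodel

Result: NO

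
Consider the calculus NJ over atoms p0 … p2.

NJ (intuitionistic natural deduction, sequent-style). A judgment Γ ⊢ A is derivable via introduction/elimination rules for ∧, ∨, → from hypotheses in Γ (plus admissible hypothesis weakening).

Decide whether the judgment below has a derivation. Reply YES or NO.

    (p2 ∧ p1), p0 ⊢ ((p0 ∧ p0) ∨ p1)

Derivation (root first):
[∨I₁] (p2 ∧ p1), p0 ⊢ ((p0 ∧ p0) ∨ p1)
  [∧I] (p2 ∧ p1), p0 ⊢ (p0 ∧ p0)
    [Wk] p0, (p2 ∧ p1) ⊢ p0
      [Ax] p0 ⊢ p0
    [Wk] p0, (p2 ∧ p1) ⊢ p0
      [Ax] p0 ⊢ p0

Result: YES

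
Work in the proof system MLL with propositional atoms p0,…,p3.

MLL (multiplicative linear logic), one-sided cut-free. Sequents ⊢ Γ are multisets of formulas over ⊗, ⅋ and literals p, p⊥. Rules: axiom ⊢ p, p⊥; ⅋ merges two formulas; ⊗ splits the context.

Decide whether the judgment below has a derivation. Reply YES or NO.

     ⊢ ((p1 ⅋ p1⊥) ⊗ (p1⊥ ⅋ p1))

Proof tree:
[⊗]  ⊢ ((p1 ⅋ p1⊥) ⊗ (p1⊥ ⅋ p1))
  [⅋]  ⊢ (p1 ⅋ p1⊥)
    [Ax]  ⊢ p1, p1⊥
  [⅋]  ⊢ (p1⊥ ⅋ p1)
    [Ax]  ⊢ p1, p1⊥

Result: YES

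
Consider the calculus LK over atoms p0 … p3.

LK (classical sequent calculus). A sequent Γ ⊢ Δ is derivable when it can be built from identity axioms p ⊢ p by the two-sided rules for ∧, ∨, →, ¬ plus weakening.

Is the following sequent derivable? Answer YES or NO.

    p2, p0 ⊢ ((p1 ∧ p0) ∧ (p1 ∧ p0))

Truth-table refutation:
  v=0000: Γ:[p2=F, p0=F] Δ:[((p1 ∧ p0) ∧ (p1 ∧ p0))=F] refutes=False
  v=0001: Γ:[p2=F, p0=F] Δ:[((p1 ∧ p0) ∧ (p1 ∧ p0))=F] refutes=False
  v=0010: Γ:[p2=T, p0=F] Δ:[((p1 ∧ p0) ∧ (p1 ∧ p0))=F] refutes=False
  v=0011: Γ:[p2=T, p0=F] Δ:[((p1 ∧ p0) ∧ (p1 ∧ p0))=F] refutes=False
  v=0100: Γ:[p2=F, p0=F] Δ:[((p1 ∧ p0) ∧ (p1 ∧ p0))=F] refutes=False
  v=0101: Γ:[p2=F, p0=F] Δ:[((p1 ∧ p0) ∧ (p1 ∧ p0))=F] refutes=False
  v=0110: Γ:[p2=T, p0=F] Δ:[((p1 ∧ p0) ∧ (p1 ∧ p0))=F] refutes=False
  v=0111: Γ:[p2=T, p0=F] Δ:[((p1 ∧ p0) ∧ (p1 ∧ p0))=F] refutes=False
  v=1000: Γ:[p2=F, p0=T] Δ:[((p1 ∧ p0) ∧ (p1 ∧ p0))=F] refutes=False
  v=1001: Γ:[p2=F, p0=T] Δ:[((p1 ∧ p0) ∧ (p1 ∧ p0))=F] refutes=False
  v=1010: Γ:[p2=T, p0=T] Δ:[((p1 ∧ p0) ∧ (p1 ∧ p0))=F] refutes=True  ← countermodel

Result: NO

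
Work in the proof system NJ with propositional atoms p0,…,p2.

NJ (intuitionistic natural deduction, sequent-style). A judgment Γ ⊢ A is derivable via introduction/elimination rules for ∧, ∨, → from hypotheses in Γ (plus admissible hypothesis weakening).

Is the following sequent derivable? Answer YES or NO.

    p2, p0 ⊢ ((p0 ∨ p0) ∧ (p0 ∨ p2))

Derivation trace:
[∧I] p2, p0 ⊢ ((p0 ∨ p0) ∧ (p0 ∨ p2))
  [∨I₁] p0 ⊢ (p0 ∨ p0)
    [Ax] p0 ⊢ p0
  [∨I₂] p2 ⊢ (p0 ∨ p2)
    [Ax] p2 ⊢ p2

Result: YES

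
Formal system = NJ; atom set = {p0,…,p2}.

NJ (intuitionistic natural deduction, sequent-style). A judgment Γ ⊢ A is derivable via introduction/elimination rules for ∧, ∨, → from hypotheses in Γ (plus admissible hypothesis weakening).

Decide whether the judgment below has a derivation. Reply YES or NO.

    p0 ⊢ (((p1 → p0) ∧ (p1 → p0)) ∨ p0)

Derivation trace:
[∨I₁] p0 ⊢ (((p1 → p0) ∧ (p1 → p0)) ∨ p0)
  [∧I] p0 ⊢ ((p1 → p0) ∧ (p1 → p0))
    [→I] p0 ⊢ (p1 → p0)
      [Wk] p0, p1 ⊢ p0
        [Ax] p0 ⊢ p0
    [→I] p0 ⊢ (p1 → p0)
      [Wk] p0, p1 ⊢ p0
        [Ax] p0 ⊢ p0

Result: YES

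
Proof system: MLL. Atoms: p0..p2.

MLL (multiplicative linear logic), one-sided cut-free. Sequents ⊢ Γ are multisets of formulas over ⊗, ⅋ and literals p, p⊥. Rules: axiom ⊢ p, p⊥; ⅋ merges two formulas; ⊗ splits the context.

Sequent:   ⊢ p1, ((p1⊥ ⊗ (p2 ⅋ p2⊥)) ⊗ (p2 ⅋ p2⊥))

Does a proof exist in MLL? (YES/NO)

Derivation trace:
[⊗]  ⊢ p1, ((p1⊥ ⊗ (p2 ⅋ p2⊥)) ⊗ (p2 ⅋ p2⊥))
  [⊗]  ⊢ p1, (p1⊥ ⊗ (p2 ⅋ p2⊥))
    [Ax]  ⊢ p1, p1⊥
    [⅋]  ⊢ (p2 ⅋ p2⊥)
      [Ax]  ⊢ p2, p2⊥
  [⅋]  ⊢ (p2 ⅋ p2⊥)
    [Ax]  ⊢ p2, p2⊥

Result: YES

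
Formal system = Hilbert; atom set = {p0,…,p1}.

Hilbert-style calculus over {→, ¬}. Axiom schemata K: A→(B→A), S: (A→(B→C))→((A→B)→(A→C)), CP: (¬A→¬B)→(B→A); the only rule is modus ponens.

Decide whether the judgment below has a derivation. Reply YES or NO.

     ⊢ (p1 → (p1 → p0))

Truth-table refutation:
  v=00: Γ:[] Δ:[(p1 → (p1 → p0))=T] refutes=False
  v=01: Γ:[] Δ:[(p1 → (p1 → p0))=F] refutes=True  ← countermodel

Result: NO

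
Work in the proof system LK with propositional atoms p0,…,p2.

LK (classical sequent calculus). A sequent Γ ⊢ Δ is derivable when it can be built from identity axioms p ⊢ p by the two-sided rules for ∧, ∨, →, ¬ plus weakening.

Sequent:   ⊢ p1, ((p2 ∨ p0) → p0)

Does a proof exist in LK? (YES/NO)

Search for a countermodel by truth-table:
  v=000: Γ:[] Δ:[p1=F, ((p2 ∨ p0) → p0)=T] refutes=False
  v=001: Γ:[] Δ:[p1=F, ((p2 ∨ p0) → p0)=F] refutes=True  ← countermodel

Result: NO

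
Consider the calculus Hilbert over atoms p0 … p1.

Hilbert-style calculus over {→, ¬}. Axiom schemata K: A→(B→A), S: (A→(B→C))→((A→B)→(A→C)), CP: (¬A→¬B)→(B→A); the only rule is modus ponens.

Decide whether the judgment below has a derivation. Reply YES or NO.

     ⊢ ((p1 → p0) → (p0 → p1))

Enumerate valuations to refute Γ ⊢ Δ:
  v=00: Γ:[] Δ:[((p1 → p0) → (p0 → p1))=T] refutes=False
  v=01: Γ:[] Δ:[((p1 → p0) → (p0 → p1))=T] refutes=False
  v=10: Γ:[] Δ:[((p1 → p0) → (p0 → p1))=F] refutes=True  ← countermodel

Result: NO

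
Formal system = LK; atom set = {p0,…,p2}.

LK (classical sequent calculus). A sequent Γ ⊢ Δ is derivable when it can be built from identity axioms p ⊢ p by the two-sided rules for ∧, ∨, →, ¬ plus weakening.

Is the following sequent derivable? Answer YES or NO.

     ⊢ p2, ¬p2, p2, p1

Derivation trace:
[WR]  ⊢ p2, ¬p2, p2, p1
  [WR]  ⊢ p2, ¬p2, p2
    [¬R]  ⊢ p2, ¬p2
      [Ax] p2 ⊢ p2

Result: YES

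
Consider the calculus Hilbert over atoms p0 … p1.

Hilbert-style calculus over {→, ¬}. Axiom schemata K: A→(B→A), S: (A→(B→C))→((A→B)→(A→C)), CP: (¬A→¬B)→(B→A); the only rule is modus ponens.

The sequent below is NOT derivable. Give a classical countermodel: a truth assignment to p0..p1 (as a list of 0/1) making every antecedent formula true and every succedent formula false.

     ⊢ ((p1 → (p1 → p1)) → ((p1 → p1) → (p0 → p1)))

Truth-table refutation:
  v=00: Γ:[] Δ:[((p1 → (p1 → p1)) → ((p1 → p1) → (p0 → p1)))=T] refutes=False
  v=01: Γ:[] Δ:[((p1 → (p1 → p1)) → ((p1 → p1) → (p0 → p1)))=T] refutes=False
  v=10: Γ:[] Δ:[((p1 → (p1 → p1)) → ((p1 → p1) → (p0 → p1)))=F] refutes=True  ← countermodel

Result: [1, 0]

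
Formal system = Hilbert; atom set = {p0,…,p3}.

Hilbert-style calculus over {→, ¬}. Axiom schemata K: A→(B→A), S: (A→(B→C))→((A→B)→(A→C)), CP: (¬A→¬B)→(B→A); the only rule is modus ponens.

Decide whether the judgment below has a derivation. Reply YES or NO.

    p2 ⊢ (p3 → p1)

Truth-table refutation:
  v=0000: Γ:[p2=F] Δ:[(p3 → p1)=T] refutes=False
  v=0001: Γ:[p2=F] Δ:[(p3 → p1)=F] refutes=False
  v=0010: Γ:[p2=T] Δ:[(p3 → p1)=T] refutes=False
  v=0011: Γ:[p2=T] Δ:[(p3 → p1)=F] refutes=True  ← countermodel

Result: NO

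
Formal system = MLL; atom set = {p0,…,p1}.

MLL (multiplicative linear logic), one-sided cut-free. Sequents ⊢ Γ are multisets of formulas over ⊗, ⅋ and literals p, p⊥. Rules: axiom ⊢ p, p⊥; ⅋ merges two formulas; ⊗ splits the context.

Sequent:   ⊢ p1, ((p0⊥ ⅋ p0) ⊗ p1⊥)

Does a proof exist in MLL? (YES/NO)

Proof tree:
[⊗]  ⊢ p1, ((p0⊥ ⅋ p0) ⊗ p1⊥)
  [⅋]  ⊢ (p0⊥ ⅋ p0)
    [Ax]  ⊢ p0, p0⊥
  [Ax]  ⊢ p1, p1⊥

Result: YES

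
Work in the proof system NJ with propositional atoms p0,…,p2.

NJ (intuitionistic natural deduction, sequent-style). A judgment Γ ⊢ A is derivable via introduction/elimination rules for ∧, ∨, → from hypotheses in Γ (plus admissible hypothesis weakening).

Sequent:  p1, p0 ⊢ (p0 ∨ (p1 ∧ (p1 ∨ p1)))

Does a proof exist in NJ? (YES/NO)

Derivation (root first):
[∨I₂] p1, p0 ⊢ (p0 ∨ (p1 ∧ (p1 ∨ p1)))
  [∧I] p1, p0 ⊢ (p1 ∧ (p1 ∨ p1))
    [Ax] p1 ⊢ p1
    [Wk] p1, p0 ⊢ (p1 ∨ p1)
      [∨I₁] p1 ⊢ (p1 ∨ p1)
        [Ax] p1 ⊢ p1

Result: YES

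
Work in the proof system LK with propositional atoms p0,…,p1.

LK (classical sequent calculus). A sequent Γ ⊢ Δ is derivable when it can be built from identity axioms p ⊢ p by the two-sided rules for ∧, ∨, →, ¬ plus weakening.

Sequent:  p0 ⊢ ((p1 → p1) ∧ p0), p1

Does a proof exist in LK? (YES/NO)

Derivation (root first):
[WR] p0 ⊢ ((p1 → p1) ∧ p0), p1
  [∧R] p0 ⊢ ((p1 → p1) ∧ p0)
    [WL] p0 ⊢ (p1 → p1)
      [→R]  ⊢ (p1 → p1)
        [Ax] p1 ⊢ p1
    [Ax] p0 ⊢ p0

Result: YES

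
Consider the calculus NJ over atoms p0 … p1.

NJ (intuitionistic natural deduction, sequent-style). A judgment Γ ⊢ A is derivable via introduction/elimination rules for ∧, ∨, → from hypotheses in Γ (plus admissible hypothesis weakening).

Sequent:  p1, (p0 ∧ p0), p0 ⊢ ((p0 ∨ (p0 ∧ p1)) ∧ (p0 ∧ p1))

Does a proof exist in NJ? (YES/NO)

Derivation (root first):
[∧I] p1, (p0 ∧ p0), p0 ⊢ ((p0 ∨ (p0 ∧ p1)) ∧ (p0 ∧ p1))
  [∨I₂] p1, p0 ⊢ (p0 ∨ (p0 ∧ p1))
    [∧I] p1, p0 ⊢ (p0 ∧ p1)
      [Ax] p0 ⊢ p0
      [Ax] p1 ⊢ p1
  [Wk] p1, p0, (p0 ∧ p0) ⊢ (p0 ∧ p1)
    [∧I] p1, p0 ⊢ (p0 ∧ p1)
      [Ax] p0 ⊢ p0
      [Ax] p1 ⊢ p1

Result: YES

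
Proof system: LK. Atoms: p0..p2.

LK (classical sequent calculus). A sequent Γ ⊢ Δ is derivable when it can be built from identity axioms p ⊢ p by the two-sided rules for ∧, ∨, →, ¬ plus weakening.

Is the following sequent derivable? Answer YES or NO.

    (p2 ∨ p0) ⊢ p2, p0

Derivation trace:
[∨L] (p2 ∨ p0) ⊢ p2, p0
  [WR] p2 ⊢ p2, p0
    [Ax] p2 ⊢ p2
  [Ax] p0 ⊢ p0

Result: YES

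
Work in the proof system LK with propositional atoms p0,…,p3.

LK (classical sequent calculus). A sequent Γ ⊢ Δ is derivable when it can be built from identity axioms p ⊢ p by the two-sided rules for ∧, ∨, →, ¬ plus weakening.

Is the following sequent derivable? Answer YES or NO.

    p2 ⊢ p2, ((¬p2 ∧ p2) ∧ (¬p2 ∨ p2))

Derivation trace:
[∧R] p2 ⊢ p2, ((¬p2 ∧ p2) ∧ (¬p2 ∨ p2))
  [∧R] p2 ⊢ p2, (¬p2 ∧ p2)
    [¬R]  ⊢ p2, ¬p2
      [Ax] p2 ⊢ p2
    [Ax] p2 ⊢ p2
  [∨R]  ⊢ (¬p2 ∨ p2)
    [¬R]  ⊢ p2, ¬p2
      [Ax] p2 ⊢ p2

Result: YES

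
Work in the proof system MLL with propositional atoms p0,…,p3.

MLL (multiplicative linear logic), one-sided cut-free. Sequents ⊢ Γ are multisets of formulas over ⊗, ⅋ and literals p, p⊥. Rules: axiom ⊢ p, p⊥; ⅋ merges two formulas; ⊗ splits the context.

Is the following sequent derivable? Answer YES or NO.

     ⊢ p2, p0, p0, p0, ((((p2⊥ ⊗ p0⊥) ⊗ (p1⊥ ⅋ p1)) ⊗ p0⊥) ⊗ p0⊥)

Proof tree:
[⊗]  ⊢ p2, p0, p0, p0, ((((p2⊥ ⊗ p0⊥) ⊗ (p1⊥ ⅋ p1)) ⊗ p0⊥) ⊗ p0⊥)
  [⊗]  ⊢ p2, p0, p0, (((p2⊥ ⊗ p0⊥) ⊗ (p1⊥ ⅋ p1)) ⊗ p0⊥)
    [⊗]  ⊢ p2, p0, ((p2⊥ ⊗ p0⊥) ⊗ (p1⊥ ⅋ p1))
      [⊗]  ⊢ p2, p0, (p2⊥ ⊗ p0⊥)
        [Ax]  ⊢ p2, p2⊥
        [Ax]  ⊢ p0, p0⊥
      [⅋]  ⊢ (p1⊥ ⅋ p1)
        [Ax]  ⊢ p1, p1⊥
    [Ax]  ⊢ p0, p0⊥
  [Ax]  ⊢ p0, p0⊥

Result: YES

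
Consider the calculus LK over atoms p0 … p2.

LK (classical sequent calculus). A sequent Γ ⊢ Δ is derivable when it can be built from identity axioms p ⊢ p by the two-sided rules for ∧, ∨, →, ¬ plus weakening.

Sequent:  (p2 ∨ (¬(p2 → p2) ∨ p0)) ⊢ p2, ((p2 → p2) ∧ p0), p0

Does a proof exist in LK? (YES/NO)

Proof tree:
[∨L] (p2 ∨ (¬(p2 → p2) ∨ p0)) ⊢ p2, ((p2 → p2) ∧ p0), p0
  [∧R] p2 ⊢ p2, ((p2 → p2) ∧ p0)
    [→R]  ⊢ (p2 → p2)
      [Ax] p2 ⊢ p2
    [WR] p2 ⊢ p2, p0
      [Ax] p2 ⊢ p2
  [∨L] (¬(p2 → p2) ∨ p0) ⊢ p0
    [¬L] ¬(p2 → p2) ⊢ 
      [→R]  ⊢ (p2 → p2)
        [Ax] p2 ⊢ p2
    [Ax] p0 ⊢ p0

Result: YES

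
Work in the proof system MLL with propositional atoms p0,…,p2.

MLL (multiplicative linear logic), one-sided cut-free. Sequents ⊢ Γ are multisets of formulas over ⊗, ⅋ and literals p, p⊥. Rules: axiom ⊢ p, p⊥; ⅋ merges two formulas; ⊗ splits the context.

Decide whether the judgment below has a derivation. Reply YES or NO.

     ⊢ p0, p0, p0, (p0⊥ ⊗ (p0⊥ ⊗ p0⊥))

Proof tree:
[⊗]  ⊢ p0, p0, p0, (p0⊥ ⊗ (p0⊥ ⊗ p0⊥))
  [Ax]  ⊢ p0, p0⊥
  [⊗]  ⊢ p0, p0, (p0⊥ ⊗ p0⊥)
    [Ax]  ⊢ p0, p0⊥
    [Ax]  ⊢ p0, p0⊥

Result: YES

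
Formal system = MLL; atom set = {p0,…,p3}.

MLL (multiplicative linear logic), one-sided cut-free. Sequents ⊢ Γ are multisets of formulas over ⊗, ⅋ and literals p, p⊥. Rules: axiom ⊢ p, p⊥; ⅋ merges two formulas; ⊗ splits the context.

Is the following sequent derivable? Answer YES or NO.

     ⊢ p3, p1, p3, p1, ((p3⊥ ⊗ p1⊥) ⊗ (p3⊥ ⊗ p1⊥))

Derivation (root first):
[⊗]  ⊢ p3, p1, p3, p1, ((p3⊥ ⊗ p1⊥) ⊗ (p3⊥ ⊗ p1⊥))
  [⊗]  ⊢ p3, p1, (p3⊥ ⊗ p1⊥)
    [Ax]  ⊢ p3, p3⊥
    [Ax]  ⊢ p1, p1⊥
  [⊗]  ⊢ p3, p1, (p3⊥ ⊗ p1⊥)
    [Ax]  ⊢ p3, p3⊥
    [Ax]  ⊢ p1, p1⊥

Result: YES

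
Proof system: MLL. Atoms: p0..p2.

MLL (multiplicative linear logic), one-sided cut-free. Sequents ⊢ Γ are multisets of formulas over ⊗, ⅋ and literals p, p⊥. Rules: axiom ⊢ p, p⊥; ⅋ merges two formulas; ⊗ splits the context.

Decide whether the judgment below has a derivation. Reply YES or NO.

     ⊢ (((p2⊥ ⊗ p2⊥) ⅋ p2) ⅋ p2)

Proof tree:
[⅋]  ⊢ (((p2⊥ ⊗ p2⊥) ⅋ p2) ⅋ p2)
  [⅋]  ⊢ p2, ((p2⊥ ⊗ p2⊥) ⅋ p2)
    [⊗]  ⊢ p2, p2, (p2⊥ ⊗ p2⊥)
      [Ax]  ⊢ p2, p2⊥
      [Ax]  ⊢ p2, p2⊥

Result: YES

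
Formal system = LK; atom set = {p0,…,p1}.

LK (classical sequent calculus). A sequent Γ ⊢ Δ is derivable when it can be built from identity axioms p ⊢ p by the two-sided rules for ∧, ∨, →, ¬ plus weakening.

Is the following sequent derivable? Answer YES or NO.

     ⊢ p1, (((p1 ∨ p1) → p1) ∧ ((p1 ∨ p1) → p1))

Derivation trace:
[∧R]  ⊢ p1, (((p1 ∨ p1) → p1) ∧ ((p1 ∨ p1) → p1))
  [→R]  ⊢ p1, ((p1 ∨ p1) → p1)
    [WR] (p1 ∨ p1) ⊢ p1, p1
      [∨L] (p1 ∨ p1) ⊢ p1
        [Ax] p1 ⊢ p1
        [Ax] p1 ⊢ p1
  [→R]  ⊢ p1, ((p1 ∨ p1) → p1)
    [WR] (p1 ∨ p1) ⊢ p1, p1
      [∨L] (p1 ∨ p1) ⊢ p1
        [Ax] p1 ⊢ p1
        [Ax] p1 ⊢ p1

Result: YES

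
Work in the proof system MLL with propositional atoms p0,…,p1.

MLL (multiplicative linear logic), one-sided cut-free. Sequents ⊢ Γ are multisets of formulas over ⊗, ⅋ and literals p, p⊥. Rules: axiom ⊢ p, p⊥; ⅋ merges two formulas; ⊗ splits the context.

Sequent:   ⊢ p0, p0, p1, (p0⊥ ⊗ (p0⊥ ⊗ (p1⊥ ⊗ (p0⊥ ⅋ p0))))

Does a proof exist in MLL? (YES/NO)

Proof tree:
[⊗]  ⊢ p0, p0, p1, (p0⊥ ⊗ (p0⊥ ⊗ (p1⊥ ⊗ (p0⊥ ⅋ p0))))
  [Ax]  ⊢ p0, p0⊥
  [⊗]  ⊢ p0, p1, (p0⊥ ⊗ (p1⊥ ⊗ (p0⊥ ⅋ p0)))
    [Ax]  ⊢ p0, p0⊥
    [⊗]  ⊢ p1, (p1⊥ ⊗ (p0⊥ ⅋ p0))
      [Ax]  ⊢ p1, p1⊥
      [⅋]  ⊢ (p0⊥ ⅋ p0)
        [Ax]  ⊢ p0, p0⊥

Result: YES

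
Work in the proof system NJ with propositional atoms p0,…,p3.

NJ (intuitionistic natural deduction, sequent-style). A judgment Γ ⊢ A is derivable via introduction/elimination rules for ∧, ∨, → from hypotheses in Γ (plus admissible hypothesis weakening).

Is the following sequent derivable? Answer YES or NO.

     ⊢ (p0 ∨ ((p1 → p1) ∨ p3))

Derivation (root first):
[∨I₂]  ⊢ (p0 ∨ ((p1 → p1) ∨ p3))
  [∨I₁]  ⊢ ((p1 → p1) ∨ p3)
    [→I]  ⊢ (p1 → p1)
      [Ax] p1 ⊢ p1

Result: YES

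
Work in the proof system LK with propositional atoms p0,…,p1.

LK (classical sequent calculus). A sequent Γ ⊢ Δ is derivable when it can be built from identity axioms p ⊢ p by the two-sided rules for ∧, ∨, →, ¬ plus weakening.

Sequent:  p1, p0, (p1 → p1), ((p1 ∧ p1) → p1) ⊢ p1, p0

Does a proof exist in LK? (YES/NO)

Proof tree:
[→L] p1, p0, (p1 → p1), ((p1 ∧ p1) → p1) ⊢ p1, p0
  [∧R] p1, p0, (p1 → p1) ⊢ p0, (p1 ∧ p1)
    [→L] p1, (p1 → p1) ⊢ p1
      [Ax] p1 ⊢ p1
      [Ax] p1 ⊢ p1
    [WR] p0 ⊢ p0, p1
      [Ax] p0 ⊢ p0
  [WL] p1, (p1 → p1), p1 ⊢ p1
    [→L] p1, (p1 → p1) ⊢ p1
      [Ax] p1 ⊢ p1
      [Ax] p1 ⊢ p1

Result: YES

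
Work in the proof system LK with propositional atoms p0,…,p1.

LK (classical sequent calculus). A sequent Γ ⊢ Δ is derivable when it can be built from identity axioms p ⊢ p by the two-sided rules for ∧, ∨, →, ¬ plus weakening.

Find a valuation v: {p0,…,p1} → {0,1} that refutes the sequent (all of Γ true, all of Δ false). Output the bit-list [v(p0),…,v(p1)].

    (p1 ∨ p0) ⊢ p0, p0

Truth-table refutation:
  v=00: Γ:[(p1 ∨ p0)=F] Δ:[p0=F, p0=F] refutes=False
  v=01: Γ:[(p1 ∨ p0)=T] Δ:[p0=F, p0=F] refutes=True  ← countermodel

Result: [0, 1]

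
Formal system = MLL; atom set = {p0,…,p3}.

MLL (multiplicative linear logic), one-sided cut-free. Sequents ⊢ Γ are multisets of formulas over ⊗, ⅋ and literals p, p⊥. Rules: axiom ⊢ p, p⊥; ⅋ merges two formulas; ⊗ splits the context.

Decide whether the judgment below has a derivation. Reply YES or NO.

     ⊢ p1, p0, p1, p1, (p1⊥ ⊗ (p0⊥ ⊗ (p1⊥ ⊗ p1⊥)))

Derivation (root first):
[⊗]  ⊢ p1, p0, p1, p1, (p1⊥ ⊗ (p0⊥ ⊗ (p1⊥ ⊗ p1⊥)))
  [Ax]  ⊢ p1, p1⊥
  [⊗]  ⊢ p0, p1, p1, (p0⊥ ⊗ (p1⊥ ⊗ p1⊥))
    [Ax]  ⊢ p0, p0⊥
    [⊗]  ⊢ p1, p1, (p1⊥ ⊗ p1⊥)
      [Ax]  ⊢ p1, p1⊥
      [Ax]  ⊢ p1, p1⊥

Result: YES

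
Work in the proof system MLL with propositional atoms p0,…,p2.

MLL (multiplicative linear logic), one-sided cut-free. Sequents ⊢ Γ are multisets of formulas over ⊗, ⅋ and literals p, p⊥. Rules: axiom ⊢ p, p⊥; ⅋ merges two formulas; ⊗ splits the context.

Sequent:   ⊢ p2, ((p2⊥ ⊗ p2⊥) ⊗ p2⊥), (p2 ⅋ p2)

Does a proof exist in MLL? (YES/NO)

Derivation (root first):
[⅋]  ⊢ p2, ((p2⊥ ⊗ p2⊥) ⊗ p2⊥), (p2 ⅋ p2)
  [⊗]  ⊢ p2, p2, p2, ((p2⊥ ⊗ p2⊥) ⊗ p2⊥)
    [⊗]  ⊢ p2, p2, (p2⊥ ⊗ p2⊥)
      [Ax]  ⊢ p2, p2⊥
      [Ax]  ⊢ p2, p2⊥
    [Ax]  ⊢ p2, p2⊥

Result: YES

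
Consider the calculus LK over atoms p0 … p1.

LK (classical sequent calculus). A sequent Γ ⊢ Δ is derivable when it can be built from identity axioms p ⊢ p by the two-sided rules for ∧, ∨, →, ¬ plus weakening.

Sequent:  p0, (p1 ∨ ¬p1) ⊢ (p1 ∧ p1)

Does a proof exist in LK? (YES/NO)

Search for a countermodel by truth-table:
  v=00: Γ:[p0=F, (p1 ∨ ¬p1)=T] Δ:[(p1 ∧ p1)=F] refutes=False
  v=01: Γ:[p0=F, (p1 ∨ ¬p1)=T] Δ:[(p1 ∧ p1)=T] refutes=False
  v=10: Γ:[p0=T, (p1 ∨ ¬p1)=T] Δ:[(p1 ∧ p1)=F] refutes=True  ← countermodel

Result: NO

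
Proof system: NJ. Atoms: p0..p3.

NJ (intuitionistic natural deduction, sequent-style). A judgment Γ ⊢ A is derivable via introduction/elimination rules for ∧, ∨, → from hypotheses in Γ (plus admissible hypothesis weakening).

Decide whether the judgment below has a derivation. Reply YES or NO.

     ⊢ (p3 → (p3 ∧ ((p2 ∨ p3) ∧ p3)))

Proof tree:
[→I]  ⊢ (p3 → (p3 ∧ ((p2 ∨ p3) ∧ p3)))
  [∧I] p3 ⊢ (p3 ∧ ((p2 ∨ p3) ∧ p3))
    [Ax] p3 ⊢ p3
    [∧I] p3 ⊢ ((p2 ∨ p3) ∧ p3)
      [∨I₂] p3 ⊢ (p2 ∨ p3)
        [Ax] p3 ⊢ p3
      [Ax] p3 ⊢ p3

Result: YES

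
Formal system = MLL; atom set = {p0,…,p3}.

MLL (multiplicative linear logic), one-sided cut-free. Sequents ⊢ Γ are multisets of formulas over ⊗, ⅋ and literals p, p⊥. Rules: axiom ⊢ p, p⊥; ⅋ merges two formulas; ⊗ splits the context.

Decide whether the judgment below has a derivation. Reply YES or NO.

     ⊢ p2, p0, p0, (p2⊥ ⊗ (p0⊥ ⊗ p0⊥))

Derivation (root first):
[⊗]  ⊢ p2, p0, p0, (p2⊥ ⊗ (p0⊥ ⊗ p0⊥))
  [Ax]  ⊢ p2, p2⊥
  [⊗]  ⊢ p0, p0, (p0⊥ ⊗ p0⊥)
    [Ax]  ⊢ p0, p0⊥
    [Ax]  ⊢ p0, p0⊥

Result: YES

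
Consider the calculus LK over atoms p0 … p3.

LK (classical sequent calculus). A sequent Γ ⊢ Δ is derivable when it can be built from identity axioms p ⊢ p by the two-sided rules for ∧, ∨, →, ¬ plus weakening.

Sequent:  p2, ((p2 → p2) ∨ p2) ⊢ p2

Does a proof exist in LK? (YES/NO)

Proof tree:
[∨L] p2, ((p2 → p2) ∨ p2) ⊢ p2
  [→L] p2, (p2 → p2) ⊢ p2
    [Ax] p2 ⊢ p2
    [Ax] p2 ⊢ p2
  [Ax] p2 ⊢ p2

Result: YES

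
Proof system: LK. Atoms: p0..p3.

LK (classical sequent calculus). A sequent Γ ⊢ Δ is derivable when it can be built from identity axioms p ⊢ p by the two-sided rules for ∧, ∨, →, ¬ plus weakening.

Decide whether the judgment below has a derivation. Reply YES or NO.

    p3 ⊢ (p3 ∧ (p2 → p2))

Derivation (root first):
[∧R] p3 ⊢ (p3 ∧ (p2 → p2))
  [Ax] p3 ⊢ p3
  [→R]  ⊢ (p2 → p2)
    [Ax] p2 ⊢ p2

Result: YES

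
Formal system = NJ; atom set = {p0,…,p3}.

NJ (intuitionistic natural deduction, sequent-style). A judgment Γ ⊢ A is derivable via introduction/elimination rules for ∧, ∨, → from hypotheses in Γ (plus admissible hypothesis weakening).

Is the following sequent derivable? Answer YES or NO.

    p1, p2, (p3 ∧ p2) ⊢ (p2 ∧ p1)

Derivation trace:
[Wk] p1, p2, (p3 ∧ p2) ⊢ (p2 ∧ p1)
  [∧I] p1, p2 ⊢ (p2 ∧ p1)
    [Ax] p2 ⊢ p2
    [Ax] p1 ⊢ p1

Result: YES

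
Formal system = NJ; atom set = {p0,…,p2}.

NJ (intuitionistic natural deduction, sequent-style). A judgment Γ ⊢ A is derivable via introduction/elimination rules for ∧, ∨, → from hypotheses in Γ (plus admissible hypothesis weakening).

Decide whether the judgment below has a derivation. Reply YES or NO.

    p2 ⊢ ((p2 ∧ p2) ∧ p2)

Derivation trace:
[∧I] p2 ⊢ ((p2 ∧ p2) ∧ p2)
  [∧I] p2 ⊢ (p2 ∧ p2)
    [Ax] p2 ⊢ p2
    [Ax] p2 ⊢ p2
  [Ax] p2 ⊢ p2

Result: YES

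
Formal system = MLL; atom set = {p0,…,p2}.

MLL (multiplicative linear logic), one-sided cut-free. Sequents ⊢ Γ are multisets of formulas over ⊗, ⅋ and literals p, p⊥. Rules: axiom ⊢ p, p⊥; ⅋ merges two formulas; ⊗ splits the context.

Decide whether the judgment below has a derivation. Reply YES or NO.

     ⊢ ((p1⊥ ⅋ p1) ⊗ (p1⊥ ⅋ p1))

Proof tree:
[⊗]  ⊢ ((p1⊥ ⅋ p1) ⊗ (p1⊥ ⅋ p1))
  [⅋]  ⊢ (p1⊥ ⅋ p1)
    [Ax]  ⊢ p1, p1⊥
  [⅋]  ⊢ (p1⊥ ⅋ p1)
    [Ax]  ⊢ p1, p1⊥

Result: YES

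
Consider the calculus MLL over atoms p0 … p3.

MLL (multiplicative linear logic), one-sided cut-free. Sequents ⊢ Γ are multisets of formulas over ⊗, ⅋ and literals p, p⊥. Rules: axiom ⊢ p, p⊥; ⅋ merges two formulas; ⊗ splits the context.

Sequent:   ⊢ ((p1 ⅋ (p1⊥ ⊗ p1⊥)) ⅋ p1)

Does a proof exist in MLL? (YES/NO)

Derivation (root first):
[⅋]  ⊢ ((p1 ⅋ (p1⊥ ⊗ p1⊥)) ⅋ p1)
  [⅋]  ⊢ p1, (p1 ⅋ (p1⊥ ⊗ p1⊥))
    [⊗]  ⊢ p1, p1, (p1⊥ ⊗ p1⊥)
      [Ax]  ⊢ p1, p1⊥
      [Ax]  ⊢ p1, p1⊥

Result: YES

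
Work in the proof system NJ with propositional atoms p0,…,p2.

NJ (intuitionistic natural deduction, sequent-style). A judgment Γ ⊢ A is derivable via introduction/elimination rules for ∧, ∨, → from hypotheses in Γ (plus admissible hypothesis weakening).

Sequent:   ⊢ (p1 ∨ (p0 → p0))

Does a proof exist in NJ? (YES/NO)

Derivation (root first):
[∨I₂]  ⊢ (p1 ∨ (p0 → p0))
  [→I]  ⊢ (p0 → p0)
    [Ax] p0 ⊢ p0

Result: YES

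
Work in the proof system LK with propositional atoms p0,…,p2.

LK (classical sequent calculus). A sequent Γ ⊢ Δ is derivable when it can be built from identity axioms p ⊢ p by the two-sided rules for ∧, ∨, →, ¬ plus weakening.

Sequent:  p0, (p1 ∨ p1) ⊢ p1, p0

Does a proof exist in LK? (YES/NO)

Proof tree:
[∨L] p0, (p1 ∨ p1) ⊢ p1, p0
  [Ax] p1 ⊢ p1
  [WL] p0, p1 ⊢ p0
    [Ax] p0 ⊢ p0

Result: YES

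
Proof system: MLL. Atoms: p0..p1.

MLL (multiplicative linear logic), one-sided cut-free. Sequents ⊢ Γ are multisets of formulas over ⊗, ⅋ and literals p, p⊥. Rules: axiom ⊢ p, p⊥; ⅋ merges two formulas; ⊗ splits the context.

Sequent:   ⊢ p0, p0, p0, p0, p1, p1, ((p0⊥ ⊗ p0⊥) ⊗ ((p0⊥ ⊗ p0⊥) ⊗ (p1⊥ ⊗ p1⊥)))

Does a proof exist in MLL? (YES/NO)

Derivation trace:
[⊗]  ⊢ p0, p0, p0, p0, p1, p1, ((p0⊥ ⊗ p0⊥) ⊗ ((p0⊥ ⊗ p0⊥) ⊗ (p1⊥ ⊗ p1⊥)))
  [⊗]  ⊢ p0, p0, (p0⊥ ⊗ p0⊥)
    [Ax]  ⊢ p0, p0⊥
    [Ax]  ⊢ p0, p0⊥
  [⊗]  ⊢ p0, p0, p1, p1, ((p0⊥ ⊗ p0⊥) ⊗ (p1⊥ ⊗ p1⊥))
    [⊗]  ⊢ p0, p0, (p0⊥ ⊗ p0⊥)
      [Ax]  ⊢ p0, p0⊥
      [Ax]  ⊢ p0, p0⊥
    [⊗]  ⊢ p1, p1, (p1⊥ ⊗ p1⊥)
      [Ax]  ⊢ p1, p1⊥
      [Ax]  ⊢ p1, p1⊥

Result: YES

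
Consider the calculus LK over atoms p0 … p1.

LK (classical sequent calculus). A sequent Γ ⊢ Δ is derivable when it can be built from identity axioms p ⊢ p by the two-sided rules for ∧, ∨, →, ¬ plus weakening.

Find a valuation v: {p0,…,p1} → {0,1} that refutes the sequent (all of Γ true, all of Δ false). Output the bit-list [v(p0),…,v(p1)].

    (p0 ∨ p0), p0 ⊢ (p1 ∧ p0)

Truth-table refutation:
  v=00: Γ:[(p0 ∨ p0)=F, p0=F] Δ:[(p1 ∧ p0)=F] refutes=False
  v=01: Γ:[(p0 ∨ p0)=F, p0=F] Δ:[(p1 ∧ p0)=F] refutes=False
  v=10: Γ:[(p0 ∨ p0)=T, p0=T] Δ:[(p1 ∧ p0)=F] refutes=True  ← countermodel

Result: [1, 0]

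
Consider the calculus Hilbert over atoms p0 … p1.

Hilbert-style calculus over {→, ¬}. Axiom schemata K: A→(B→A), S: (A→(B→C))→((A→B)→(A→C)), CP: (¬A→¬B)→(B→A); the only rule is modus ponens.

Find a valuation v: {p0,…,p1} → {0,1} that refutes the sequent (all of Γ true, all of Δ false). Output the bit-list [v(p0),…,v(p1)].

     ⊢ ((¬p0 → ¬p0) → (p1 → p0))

Search for a countermodel by truth-table:
  v=00: Γ:[] Δ:[((¬p0 → ¬p0) → (p1 → p0))=T] refutes=False
  v=01: Γ:[] Δ:[((¬p0 → ¬p0) → (p1 → p0))=F] refutes=True  ← countermodel

Result: [0, 1]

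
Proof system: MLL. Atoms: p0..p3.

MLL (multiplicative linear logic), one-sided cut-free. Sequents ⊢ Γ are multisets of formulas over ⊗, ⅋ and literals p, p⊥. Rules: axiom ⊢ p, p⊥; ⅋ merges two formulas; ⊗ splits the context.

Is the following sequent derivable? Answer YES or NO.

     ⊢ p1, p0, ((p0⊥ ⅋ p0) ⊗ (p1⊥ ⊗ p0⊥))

Derivation trace:
[⊗]  ⊢ p1, p0, ((p0⊥ ⅋ p0) ⊗ (p1⊥ ⊗ p0⊥))
  [⅋]  ⊢ (p0⊥ ⅋ p0)
    [Ax]  ⊢ p0, p0⊥
  [⊗]  ⊢ p1, p0, (p1⊥ ⊗ p0⊥)
    [Ax]  ⊢ p1, p1⊥
    [Ax]  ⊢ p0, p0⊥

Result: YES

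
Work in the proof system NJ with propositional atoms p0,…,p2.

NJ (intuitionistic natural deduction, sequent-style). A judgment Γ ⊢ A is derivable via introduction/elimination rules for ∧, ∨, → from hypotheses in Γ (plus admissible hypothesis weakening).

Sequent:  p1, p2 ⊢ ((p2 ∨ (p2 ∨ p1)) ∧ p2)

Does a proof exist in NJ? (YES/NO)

Derivation (root first):
[∧I] p1, p2 ⊢ ((p2 ∨ (p2 ∨ p1)) ∧ p2)
  [∨I₂] p1, p1 ⊢ (p2 ∨ (p2 ∨ p1))
    [∨I₂] p1, p1 ⊢ (p2 ∨ p1)
      [Wk] p1, p1 ⊢ p1
        [Ax] p1 ⊢ p1
  [Ax] p2 ⊢ p2

Result: YES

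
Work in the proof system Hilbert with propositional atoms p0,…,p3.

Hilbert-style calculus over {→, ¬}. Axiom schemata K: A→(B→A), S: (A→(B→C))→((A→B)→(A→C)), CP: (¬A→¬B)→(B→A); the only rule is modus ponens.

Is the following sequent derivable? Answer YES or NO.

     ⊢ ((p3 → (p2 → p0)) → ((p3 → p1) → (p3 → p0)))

Search for a countermodel by truth-table:
  v=0000: Γ:[] Δ:[((p3 → (p2 → p0)) → ((p3 → p1) → (p3 → p0)))=T] refutes=False
  v=0001: Γ:[] Δ:[((p3 → (p2 → p0)) → ((p3 → p1) → (p3 → p0)))=T] refutes=False
  v=0010: Γ:[] Δ:[((p3 → (p2 → p0)) → ((p3 → p1) → (p3 → p0)))=T] refutes=False
  v=0011: Γ:[] Δ:[((p3 → (p2 → p0)) → ((p3 → p1) → (p3 → p0)))=T] refutes=False
  v=0100: Γ:[] Δ:[((p3 → (p2 → p0)) → ((p3 → p1) → (p3 → p0)))=T] refutes=False
  v=0101: Γ:[] Δ:[((p3 → (p2 → p0)) → ((p3 → p1) → (p3 → p0)))=F] refutes=True  ← countermodel

Result: NO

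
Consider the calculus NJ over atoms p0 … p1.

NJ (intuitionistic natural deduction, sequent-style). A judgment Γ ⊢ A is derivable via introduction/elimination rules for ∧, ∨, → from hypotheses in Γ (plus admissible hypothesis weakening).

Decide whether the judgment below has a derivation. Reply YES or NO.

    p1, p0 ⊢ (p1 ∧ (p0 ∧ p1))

Derivation trace:
[∧I] p1, p0 ⊢ (p1 ∧ (p0 ∧ p1))
  [Wk] p1, p0 ⊢ p1
    [Ax] p1 ⊢ p1
  [∧I] p1, p0 ⊢ (p0 ∧ p1)
    [Ax] p0 ⊢ p0
    [Ax] p1 ⊢ p1

Result: YES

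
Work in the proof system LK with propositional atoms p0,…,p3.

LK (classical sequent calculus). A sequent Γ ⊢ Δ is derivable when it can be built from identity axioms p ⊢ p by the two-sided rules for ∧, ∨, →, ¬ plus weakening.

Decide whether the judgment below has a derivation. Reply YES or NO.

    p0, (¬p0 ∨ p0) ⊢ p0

Derivation (root first):
[∨L] p0, (¬p0 ∨ p0) ⊢ p0
  [¬L] p0, ¬p0 ⊢ 
    [Ax] p0 ⊢ p0
  [Ax] p0 ⊢ p0

Result: YES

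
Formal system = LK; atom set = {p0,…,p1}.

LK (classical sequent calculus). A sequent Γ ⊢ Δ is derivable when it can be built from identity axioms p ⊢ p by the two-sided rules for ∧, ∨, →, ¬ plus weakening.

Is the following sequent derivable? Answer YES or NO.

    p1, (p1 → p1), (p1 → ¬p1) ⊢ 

Derivation trace:
[→L] p1, (p1 → p1), (p1 → ¬p1) ⊢ 
  [Ax] p1 ⊢ p1
  [¬L] p1, (p1 → p1), ¬p1 ⊢ 
    [→L] p1, (p1 → p1) ⊢ p1
      [Ax] p1 ⊢ p1
      [Ax] p1 ⊢ p1

Result: YES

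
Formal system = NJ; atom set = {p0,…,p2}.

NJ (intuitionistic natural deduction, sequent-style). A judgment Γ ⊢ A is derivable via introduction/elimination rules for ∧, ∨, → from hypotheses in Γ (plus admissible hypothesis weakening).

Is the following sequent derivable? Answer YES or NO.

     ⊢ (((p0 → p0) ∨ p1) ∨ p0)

Derivation trace:
[∨I₁]  ⊢ (((p0 → p0) ∨ p1) ∨ p0)
  [∨I₁]  ⊢ ((p0 → p0) ∨ p1)
    [→I]  ⊢ (p0 → p0)
      [Ax] p0 ⊢ p0

Result: YES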